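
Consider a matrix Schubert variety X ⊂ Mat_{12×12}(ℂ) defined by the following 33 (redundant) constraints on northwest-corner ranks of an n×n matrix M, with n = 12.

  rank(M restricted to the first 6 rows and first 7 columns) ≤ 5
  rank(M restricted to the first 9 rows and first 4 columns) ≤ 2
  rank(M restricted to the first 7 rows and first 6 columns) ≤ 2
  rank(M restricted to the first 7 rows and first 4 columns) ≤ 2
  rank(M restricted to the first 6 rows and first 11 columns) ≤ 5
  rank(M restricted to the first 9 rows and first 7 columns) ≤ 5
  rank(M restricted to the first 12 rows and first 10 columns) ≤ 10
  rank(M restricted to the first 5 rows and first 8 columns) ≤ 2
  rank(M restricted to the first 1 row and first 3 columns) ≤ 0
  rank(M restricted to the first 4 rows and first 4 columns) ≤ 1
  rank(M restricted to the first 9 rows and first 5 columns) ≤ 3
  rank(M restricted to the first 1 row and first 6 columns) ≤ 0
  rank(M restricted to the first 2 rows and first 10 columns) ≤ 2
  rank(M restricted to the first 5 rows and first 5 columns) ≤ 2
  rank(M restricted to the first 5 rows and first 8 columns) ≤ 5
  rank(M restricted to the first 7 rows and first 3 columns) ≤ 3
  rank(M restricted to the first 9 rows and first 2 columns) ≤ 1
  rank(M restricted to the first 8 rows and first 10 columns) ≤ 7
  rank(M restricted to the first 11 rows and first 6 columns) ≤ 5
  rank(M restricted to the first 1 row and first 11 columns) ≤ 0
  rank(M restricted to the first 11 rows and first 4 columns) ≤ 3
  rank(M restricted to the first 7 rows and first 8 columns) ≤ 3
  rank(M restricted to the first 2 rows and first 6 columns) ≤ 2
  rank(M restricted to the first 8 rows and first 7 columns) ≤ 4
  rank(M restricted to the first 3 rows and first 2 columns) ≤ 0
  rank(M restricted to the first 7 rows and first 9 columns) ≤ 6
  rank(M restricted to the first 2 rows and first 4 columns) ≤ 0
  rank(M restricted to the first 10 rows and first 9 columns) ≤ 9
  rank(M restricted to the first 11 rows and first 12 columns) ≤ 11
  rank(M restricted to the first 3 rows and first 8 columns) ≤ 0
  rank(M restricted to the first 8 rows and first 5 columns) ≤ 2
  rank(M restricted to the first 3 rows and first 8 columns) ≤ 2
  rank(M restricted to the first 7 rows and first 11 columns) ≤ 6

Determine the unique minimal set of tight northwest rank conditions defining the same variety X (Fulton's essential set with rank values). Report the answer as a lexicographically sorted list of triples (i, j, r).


Rank table r_w(12×12) implied by the 33 constraints:

  i=1: 0  0  0  0  0  0  0  0  0  0  0  1
  i=2: 0  0  0  0  0  0  0  0  1  1  1  2
  i=3: 0  0  0  0  0  0  0  0  1  2  2  3
  i=4: 1  1  1  1  1  1  1  1  2  3  3  4
  i=5: 1  1  2  2  2  2  2  2  3  4  4  5
  i=6: 1  1  2  2  2  2  3  3  4  5  5  6
  i=7: 1  1  2  2  2  2  3  3  4  5  6  7
  i=8: 1  1  2  2  2  3  4  4  5  6  7  8
  i=9: 1  1  2  2  3  4  5  5  6  7  8  9
  i=10: 1  2  3  3  4  5  6  6  7  8  9  10
  i=11: 1  2  3  3  4  5  6  7  8  9  10  11
  i=12: 1  2  3  4  5  6  7  8  9  10  11  12

the unique w with this rank table is (12, 9, 10, 1, 3, 7, 11, 6, 5, 2, 8, 4).

Rothe diagram D(w) (43 cells), 8 SE-corners (essential conditions):

[(1, 11, 0), (3, 8, 0), (7, 6, 2), (7, 8, 3), (8, 5, 2), (9, 2, 1), (9, 4, 2), (11, 4, 3)]


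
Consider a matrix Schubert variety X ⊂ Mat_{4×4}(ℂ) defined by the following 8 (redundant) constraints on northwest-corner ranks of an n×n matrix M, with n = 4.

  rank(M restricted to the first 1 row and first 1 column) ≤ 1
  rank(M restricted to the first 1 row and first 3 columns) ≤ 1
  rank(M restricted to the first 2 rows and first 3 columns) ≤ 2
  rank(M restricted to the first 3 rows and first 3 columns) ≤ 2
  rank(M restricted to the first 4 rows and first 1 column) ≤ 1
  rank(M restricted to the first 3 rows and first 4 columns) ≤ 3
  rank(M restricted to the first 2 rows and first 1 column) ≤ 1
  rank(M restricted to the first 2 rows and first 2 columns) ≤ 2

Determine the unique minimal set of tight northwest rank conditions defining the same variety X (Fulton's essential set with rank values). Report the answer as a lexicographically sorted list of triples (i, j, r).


Computing R[i][j] = min implied NW-rank bound (n=4, 8 conditions):

  1 1 1 1
  1 2 2 2
  1 2 2 3
  1 2 3 4

reading off 1-entries of Δ²R: w = (1, 2, 4, 3).

Fulton essential set (the sole Rothe cell):

[(3, 3, 2)]


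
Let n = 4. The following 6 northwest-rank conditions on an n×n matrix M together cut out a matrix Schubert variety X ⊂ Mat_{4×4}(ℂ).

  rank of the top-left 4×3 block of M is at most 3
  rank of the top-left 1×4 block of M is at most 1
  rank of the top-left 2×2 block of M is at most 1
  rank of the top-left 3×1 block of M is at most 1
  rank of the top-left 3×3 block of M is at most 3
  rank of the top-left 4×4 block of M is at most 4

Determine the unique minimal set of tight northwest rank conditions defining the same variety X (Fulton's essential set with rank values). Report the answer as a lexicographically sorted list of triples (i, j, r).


Recovering R(i,j) via the rank-extension bound from the 6 conditions:

  i=1: 1 | 1 | 1 | 1
  i=2: 1 | 1 | 2 | 2
  i=3: 1 | 2 | 3 | 3
  i=4: 1 | 2 | 3 | 4

the unique w with this rank table is (1, 3, 2, 4).

Fulton essential set (the sole Rothe cell):

[(2, 2, 1)]


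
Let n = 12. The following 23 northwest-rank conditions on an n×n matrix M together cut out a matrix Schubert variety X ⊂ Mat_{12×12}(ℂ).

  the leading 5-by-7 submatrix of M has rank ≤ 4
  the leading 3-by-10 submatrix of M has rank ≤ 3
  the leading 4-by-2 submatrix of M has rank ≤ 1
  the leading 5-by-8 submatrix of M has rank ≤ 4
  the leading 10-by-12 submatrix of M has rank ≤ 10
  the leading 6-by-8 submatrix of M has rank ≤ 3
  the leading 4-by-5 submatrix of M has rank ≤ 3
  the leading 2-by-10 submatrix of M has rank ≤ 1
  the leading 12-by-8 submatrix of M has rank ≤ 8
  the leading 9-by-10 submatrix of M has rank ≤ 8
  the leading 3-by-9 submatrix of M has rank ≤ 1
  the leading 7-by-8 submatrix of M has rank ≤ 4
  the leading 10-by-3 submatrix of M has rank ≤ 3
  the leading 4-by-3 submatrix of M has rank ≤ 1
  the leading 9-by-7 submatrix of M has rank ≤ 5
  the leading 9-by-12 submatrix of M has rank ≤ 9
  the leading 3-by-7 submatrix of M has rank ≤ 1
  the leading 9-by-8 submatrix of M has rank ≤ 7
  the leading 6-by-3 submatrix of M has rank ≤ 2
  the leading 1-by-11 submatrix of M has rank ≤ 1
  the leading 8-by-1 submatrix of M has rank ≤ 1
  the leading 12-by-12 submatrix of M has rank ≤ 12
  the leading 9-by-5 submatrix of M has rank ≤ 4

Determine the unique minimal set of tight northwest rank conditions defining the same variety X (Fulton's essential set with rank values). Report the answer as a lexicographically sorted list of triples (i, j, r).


The tightest implied rank at each (i,j), from the 23 conditions:

  row 1: 1, 1, 1, 1, 1, 1, 1, 1, 1, 1, 1, 1
  row 2: 1, 1, 1, 1, 1, 1, 1, 1, 1, 1, 2, 2
  row 3: 1, 1, 1, 1, 1, 1, 1, 1, 1, 2, 3, 3
  row 4: 1, 1, 1, 2, 2, 2, 2, 2, 2, 3, 4, 4
  row 5: 1, 2, 2, 3, 3, 3, 3, 3, 3, 4, 5, 5
  row 6: 1, 2, 2, 3, 3, 3, 3, 3, 4, 5, 6, 6
  row 7: 1, 2, 3, 4, 4, 4, 4, 4, 5, 6, 7, 7
  row 8: 1, 2, 3, 4, 4, 5, 5, 5, 6, 7, 8, 8
  row 9: 1, 2, 3, 4, 4, 5, 5, 6, 7, 8, 9, 9
  row 10: 1, 2, 3, 4, 5, 6, 6, 7, 8, 9, 10, 10
  row 11: 1, 2, 3, 4, 5, 6, 7, 8, 9, 10, 11, 11
  row 12: 1, 2, 3, 4, 5, 6, 7, 8, 9, 10, 11, 12

reading off 1-entries of Δ²R: w = (1, 11, 10, 4, 2, 9, 3, 6, 8, 5, 7, 12).

Fulton essential set (7 of the 27 Rothe cells):

[(2, 10, 1), (3, 9, 1), (4, 3, 1), (6, 3, 2), (6, 8, 3), (9, 5, 4), (9, 7, 5)]


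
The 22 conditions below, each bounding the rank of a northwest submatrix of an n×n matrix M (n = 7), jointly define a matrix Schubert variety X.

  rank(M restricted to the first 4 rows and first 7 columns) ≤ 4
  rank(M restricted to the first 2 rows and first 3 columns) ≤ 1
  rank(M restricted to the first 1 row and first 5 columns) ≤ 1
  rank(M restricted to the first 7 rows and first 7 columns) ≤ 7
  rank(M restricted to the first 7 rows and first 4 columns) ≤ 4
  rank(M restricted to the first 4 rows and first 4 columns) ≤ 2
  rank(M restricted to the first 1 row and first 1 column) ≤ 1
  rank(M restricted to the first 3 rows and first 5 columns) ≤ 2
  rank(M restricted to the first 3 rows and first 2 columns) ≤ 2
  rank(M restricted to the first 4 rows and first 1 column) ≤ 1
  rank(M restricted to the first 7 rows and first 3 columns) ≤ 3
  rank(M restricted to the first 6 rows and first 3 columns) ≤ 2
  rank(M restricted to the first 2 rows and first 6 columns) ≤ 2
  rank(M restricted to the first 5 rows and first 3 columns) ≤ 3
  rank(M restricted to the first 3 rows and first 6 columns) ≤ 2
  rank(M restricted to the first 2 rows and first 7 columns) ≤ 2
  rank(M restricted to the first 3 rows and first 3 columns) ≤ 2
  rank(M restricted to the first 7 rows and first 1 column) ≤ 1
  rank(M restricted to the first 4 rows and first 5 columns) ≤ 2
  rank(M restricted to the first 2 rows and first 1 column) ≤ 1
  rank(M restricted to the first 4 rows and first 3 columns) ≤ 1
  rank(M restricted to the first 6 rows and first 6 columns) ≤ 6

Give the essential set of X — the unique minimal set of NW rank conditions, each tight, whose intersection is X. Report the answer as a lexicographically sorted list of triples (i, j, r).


The tightest implied rank at each (i,j), from the 22 conditions:

  row 1: 1  1  1  1  1  1  1
  row 2: 1  1  1  2  2  2  2
  row 3: 1  1  1  2  2  2  3
  row 4: 1  1  1  2  2  3  4
  row 5: 1  2  2  3  3  4  5
  row 6: 1  2  2  3  4  5  6
  row 7: 1  2  3  4  5  6  7

so w = (1, 4, 7, 6, 2, 5, 3).

Rothe diagram D(w) (10 cells), 4 SE-corners (essential conditions):

[(3, 6, 2), (4, 3, 1), (4, 5, 2), (6, 3, 2)]


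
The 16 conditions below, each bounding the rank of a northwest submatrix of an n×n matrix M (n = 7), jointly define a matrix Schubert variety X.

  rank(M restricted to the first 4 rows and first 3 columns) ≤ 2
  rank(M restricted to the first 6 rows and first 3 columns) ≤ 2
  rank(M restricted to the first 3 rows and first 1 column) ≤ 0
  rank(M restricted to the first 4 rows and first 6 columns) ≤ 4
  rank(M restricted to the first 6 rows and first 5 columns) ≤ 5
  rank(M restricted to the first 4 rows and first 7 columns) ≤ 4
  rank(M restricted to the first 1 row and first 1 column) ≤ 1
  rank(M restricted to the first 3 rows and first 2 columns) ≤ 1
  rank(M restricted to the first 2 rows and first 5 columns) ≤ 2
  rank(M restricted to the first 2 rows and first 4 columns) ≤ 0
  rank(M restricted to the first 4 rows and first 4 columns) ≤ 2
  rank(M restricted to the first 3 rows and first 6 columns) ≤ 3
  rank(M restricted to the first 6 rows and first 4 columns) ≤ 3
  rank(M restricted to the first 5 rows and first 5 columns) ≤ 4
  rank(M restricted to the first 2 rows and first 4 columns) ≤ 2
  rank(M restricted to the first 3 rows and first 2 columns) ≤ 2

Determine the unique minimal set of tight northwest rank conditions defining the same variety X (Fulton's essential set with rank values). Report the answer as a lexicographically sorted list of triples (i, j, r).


Propagating the 16 rank bounds to every northwest block:

  i=1: 0 0 0 0 1 1 1
  i=2: 0 0 0 0 1 2 2
  i=3: 0 1 1 1 2 3 3
  i=4: 1 2 2 2 3 4 4
  i=5: 1 2 2 3 4 5 5
  i=6: 1 2 2 3 4 5 6
  i=7: 1 2 3 4 5 6 7

second differences of R give the permutation w = (5, 6, 2, 1, 4, 7, 3).

D(w) has 11 cells with 3 SE-corners; essential set:

[(2, 4, 0), (3, 1, 0), (6, 3, 2)]


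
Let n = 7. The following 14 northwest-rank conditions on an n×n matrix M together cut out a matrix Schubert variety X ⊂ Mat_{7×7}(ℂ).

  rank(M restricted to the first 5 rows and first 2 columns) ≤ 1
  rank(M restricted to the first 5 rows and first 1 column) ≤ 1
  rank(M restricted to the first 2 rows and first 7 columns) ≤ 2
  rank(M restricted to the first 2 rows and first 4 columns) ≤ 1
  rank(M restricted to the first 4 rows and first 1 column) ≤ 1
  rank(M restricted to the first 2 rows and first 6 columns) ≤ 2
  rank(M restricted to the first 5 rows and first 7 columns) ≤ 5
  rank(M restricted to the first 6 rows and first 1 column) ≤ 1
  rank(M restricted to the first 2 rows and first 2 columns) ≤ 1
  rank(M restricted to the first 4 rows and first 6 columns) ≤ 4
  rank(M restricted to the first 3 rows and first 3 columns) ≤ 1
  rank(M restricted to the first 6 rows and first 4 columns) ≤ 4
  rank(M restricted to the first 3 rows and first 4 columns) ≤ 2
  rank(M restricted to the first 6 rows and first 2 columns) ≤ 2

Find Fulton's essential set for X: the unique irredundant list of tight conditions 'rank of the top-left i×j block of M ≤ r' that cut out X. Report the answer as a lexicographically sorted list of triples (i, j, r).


The tightest implied rank at each (i,j), from the 14 conditions:

  i=1: 1 1 1 1 1 1 1
  i=2: 1 1 1 1 2 2 2
  i=3: 1 1 1 2 3 3 3
  i=4: 1 1 2 3 4 4 4
  i=5: 1 1 2 3 4 5 5
  i=6: 1 2 3 4 5 6 6
  i=7: 1 2 3 4 5 6 7

reading off 1-entries of Δ²R: w = (1, 5, 4, 3, 6, 2, 7).

Fulton essential set (3 of the 7 Rothe cells):

[(2, 4, 1), (3, 3, 1), (5, 2, 1)]


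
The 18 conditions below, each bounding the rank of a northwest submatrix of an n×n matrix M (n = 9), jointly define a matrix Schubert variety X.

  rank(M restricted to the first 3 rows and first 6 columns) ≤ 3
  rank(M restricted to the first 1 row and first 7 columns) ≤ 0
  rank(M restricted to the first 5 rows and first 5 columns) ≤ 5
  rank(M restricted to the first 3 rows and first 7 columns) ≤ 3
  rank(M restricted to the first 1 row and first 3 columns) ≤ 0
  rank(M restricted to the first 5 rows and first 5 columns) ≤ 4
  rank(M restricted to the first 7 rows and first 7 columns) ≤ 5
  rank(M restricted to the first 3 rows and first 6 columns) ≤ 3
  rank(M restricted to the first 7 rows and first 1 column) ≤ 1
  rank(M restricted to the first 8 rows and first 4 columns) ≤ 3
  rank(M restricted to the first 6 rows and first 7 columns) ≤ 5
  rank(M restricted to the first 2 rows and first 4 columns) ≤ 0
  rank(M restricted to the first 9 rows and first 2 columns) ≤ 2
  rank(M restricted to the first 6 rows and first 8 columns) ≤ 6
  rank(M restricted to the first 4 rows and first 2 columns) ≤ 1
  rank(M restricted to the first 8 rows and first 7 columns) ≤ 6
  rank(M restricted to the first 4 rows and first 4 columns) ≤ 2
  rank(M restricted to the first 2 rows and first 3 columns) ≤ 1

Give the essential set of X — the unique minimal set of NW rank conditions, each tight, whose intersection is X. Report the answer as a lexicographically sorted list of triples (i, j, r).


The tightest implied rank at each (i,j), from the 18 conditions:

  i=1: 0 | 0 | 0 | 0 | 0 | 0 | 0 | 1 | 1
  i=2: 0 | 0 | 0 | 0 | 1 | 1 | 1 | 2 | 2
  i=3: 1 | 1 | 1 | 1 | 2 | 2 | 2 | 3 | 3
  i=4: 1 | 1 | 2 | 2 | 3 | 3 | 3 | 4 | 4
  i=5: 1 | 2 | 3 | 3 | 4 | 4 | 4 | 5 | 5
  i=6: 1 | 2 | 3 | 3 | 4 | 5 | 5 | 6 | 6
  i=7: 1 | 2 | 3 | 3 | 4 | 5 | 5 | 6 | 7
  i=8: 1 | 2 | 3 | 3 | 4 | 5 | 6 | 7 | 8
  i=9: 1 | 2 | 3 | 4 | 5 | 6 | 7 | 8 | 9

so w = (8, 5, 1, 3, 2, 6, 9, 7, 4).

Rothe diagram D(w) (16 cells), 5 SE-corners (essential conditions):

[(1, 7, 0), (2, 4, 0), (4, 2, 1), (7, 7, 5), (8, 4, 3)]


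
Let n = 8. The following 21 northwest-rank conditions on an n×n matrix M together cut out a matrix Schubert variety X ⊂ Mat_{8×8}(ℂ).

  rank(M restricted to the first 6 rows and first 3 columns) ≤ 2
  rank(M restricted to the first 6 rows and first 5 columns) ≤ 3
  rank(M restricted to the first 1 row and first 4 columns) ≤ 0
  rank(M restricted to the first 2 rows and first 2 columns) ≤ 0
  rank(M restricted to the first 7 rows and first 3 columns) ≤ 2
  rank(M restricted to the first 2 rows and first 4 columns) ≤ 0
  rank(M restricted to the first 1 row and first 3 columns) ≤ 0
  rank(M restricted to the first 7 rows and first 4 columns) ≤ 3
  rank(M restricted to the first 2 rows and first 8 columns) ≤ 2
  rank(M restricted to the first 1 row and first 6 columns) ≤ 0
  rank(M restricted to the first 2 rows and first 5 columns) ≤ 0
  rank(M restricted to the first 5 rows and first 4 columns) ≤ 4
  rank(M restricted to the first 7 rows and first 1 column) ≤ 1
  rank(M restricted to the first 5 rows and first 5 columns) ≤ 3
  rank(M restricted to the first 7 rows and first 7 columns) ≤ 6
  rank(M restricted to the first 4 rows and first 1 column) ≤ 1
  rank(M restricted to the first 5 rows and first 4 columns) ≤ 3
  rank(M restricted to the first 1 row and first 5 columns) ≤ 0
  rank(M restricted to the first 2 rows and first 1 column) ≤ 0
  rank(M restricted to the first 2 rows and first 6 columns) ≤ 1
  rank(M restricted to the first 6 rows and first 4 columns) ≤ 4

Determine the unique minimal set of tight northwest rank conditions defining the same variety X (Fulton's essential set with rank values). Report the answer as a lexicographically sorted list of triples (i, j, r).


Recovering R(i,j) via the rank-extension bound from the 21 conditions:

  i=1: 0  0  0  0  0  0  1  1
  i=2: 0  0  0  0  0  1  2  2
  i=3: 1  1  1  1  1  2  3  3
  i=4: 1  2  2  2  2  3  4  4
  i=5: 1  2  2  3  3  4  5  5
  i=6: 1  2  2  3  3  4  5  6
  i=7: 1  2  2  3  4  5  6  7
  i=8: 1  2  3  4  5  6  7  8

reading off 1-entries of Δ²R: w = (7, 6, 1, 2, 4, 8, 5, 3).

ℓ(w)=15; the 4 essential cells (i,j,r):

[(1, 6, 0), (2, 5, 0), (6, 5, 3), (7, 3, 2)]


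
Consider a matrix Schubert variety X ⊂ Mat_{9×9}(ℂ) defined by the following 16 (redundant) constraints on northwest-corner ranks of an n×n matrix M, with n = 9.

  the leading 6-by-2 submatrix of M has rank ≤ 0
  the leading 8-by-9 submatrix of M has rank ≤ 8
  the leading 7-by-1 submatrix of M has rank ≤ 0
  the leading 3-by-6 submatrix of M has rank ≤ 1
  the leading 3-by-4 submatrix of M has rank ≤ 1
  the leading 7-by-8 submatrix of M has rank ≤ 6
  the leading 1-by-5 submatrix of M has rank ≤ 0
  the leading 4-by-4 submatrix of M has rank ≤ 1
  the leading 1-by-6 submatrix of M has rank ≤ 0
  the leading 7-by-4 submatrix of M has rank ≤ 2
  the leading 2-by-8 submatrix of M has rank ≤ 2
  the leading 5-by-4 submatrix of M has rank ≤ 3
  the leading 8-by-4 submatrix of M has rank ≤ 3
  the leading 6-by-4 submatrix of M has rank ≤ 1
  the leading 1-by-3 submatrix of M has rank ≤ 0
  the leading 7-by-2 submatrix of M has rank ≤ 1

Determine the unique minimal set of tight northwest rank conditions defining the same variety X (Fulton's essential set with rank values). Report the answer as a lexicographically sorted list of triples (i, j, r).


Reconstructing r_w from the 16 given conditions:

  R[1]: 0  0  0  0  0  0  1  1  1
  R[2]: 0  0  1  1  1  1  2  2  2
  R[3]: 0  0  1  1  1  1  2  3  3
  R[4]: 0  0  1  1  2  2  3  4  4
  R[5]: 0  0  1  1  2  3  4  5  5
  R[6]: 0  0  1  1  2  3  4  5  6
  R[7]: 0  1  2  2  3  4  5  6  7
  R[8]: 1  2  3  3  4  5  6  7  8
  R[9]: 1  2  3  4  5  6  7  8  9

hence w(1..9) = (7, 3, 8, 5, 6, 9, 2, 1, 4).

D(w) has 23 cells with 5 SE-corners; essential set:

[(1, 6, 0), (3, 6, 1), (6, 2, 0), (6, 4, 1), (7, 1, 0)]


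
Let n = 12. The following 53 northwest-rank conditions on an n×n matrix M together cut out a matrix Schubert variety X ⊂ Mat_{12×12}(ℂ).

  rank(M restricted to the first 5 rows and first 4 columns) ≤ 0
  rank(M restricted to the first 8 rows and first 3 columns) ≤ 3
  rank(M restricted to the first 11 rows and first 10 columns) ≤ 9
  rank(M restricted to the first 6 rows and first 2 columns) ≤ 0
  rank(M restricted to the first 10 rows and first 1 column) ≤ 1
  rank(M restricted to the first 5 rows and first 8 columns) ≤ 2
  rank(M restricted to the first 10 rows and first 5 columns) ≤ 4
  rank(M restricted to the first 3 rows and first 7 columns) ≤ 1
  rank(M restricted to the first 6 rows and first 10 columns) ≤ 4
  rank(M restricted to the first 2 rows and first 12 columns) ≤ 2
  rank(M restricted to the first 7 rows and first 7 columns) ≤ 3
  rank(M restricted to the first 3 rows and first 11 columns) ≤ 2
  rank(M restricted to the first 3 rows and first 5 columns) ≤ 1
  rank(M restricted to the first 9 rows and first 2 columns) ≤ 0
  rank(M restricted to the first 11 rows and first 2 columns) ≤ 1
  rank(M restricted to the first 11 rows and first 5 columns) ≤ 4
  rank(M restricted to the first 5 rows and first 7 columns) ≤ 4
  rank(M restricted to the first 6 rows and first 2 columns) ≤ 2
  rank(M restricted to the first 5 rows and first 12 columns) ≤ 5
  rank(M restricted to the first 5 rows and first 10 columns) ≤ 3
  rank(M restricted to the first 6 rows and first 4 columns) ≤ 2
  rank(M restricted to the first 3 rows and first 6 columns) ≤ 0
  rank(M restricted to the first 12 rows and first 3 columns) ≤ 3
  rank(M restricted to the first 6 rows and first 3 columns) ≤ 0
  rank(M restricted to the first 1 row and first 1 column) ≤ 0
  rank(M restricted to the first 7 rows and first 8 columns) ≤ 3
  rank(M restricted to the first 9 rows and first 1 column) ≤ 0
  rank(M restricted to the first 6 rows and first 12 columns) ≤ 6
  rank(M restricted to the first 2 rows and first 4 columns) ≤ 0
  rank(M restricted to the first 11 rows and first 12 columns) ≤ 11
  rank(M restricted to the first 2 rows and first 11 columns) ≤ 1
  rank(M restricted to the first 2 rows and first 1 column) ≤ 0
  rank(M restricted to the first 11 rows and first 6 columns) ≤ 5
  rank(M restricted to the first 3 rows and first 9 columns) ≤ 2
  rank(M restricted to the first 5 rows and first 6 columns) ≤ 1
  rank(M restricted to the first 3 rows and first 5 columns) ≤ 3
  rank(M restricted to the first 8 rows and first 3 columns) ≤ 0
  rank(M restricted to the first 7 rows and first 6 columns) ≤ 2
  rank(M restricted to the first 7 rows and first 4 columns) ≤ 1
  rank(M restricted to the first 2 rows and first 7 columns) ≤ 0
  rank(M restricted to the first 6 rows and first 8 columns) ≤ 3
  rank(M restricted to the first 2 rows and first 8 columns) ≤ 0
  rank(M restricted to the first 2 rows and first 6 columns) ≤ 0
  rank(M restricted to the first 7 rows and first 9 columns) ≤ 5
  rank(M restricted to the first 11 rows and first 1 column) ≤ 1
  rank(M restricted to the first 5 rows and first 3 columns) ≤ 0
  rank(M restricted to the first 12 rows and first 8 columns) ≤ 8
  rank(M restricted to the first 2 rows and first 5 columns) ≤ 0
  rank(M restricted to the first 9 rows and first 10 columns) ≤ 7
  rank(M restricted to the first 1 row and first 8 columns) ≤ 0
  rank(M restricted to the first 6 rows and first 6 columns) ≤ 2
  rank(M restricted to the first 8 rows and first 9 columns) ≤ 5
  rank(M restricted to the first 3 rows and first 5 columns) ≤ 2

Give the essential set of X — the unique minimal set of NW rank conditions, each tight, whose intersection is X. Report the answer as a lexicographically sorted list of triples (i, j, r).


Computing R[i][j] = min implied NW-rank bound (n=12, 53 conditions):

  row 1: 0 0 0 0 0 0 0 0 1 1 1 1
  row 2: 0 0 0 0 0 0 0 0 1 1 1 2
  row 3: 0 0 0 0 0 0 1 1 2 2 2 3
  row 4: 0 0 0 0 1 1 2 2 3 3 3 4
  row 5: 0 0 0 0 1 1 2 2 3 3 4 5
  row 6: 0 0 0 1 2 2 3 3 4 4 5 6
  row 7: 0 0 0 1 2 2 3 3 4 5 6 7
  row 8: 0 0 0 1 2 3 4 4 5 6 7 8
  row 9: 0 0 1 2 3 4 5 5 6 7 8 9
  row 10: 1 1 2 3 4 5 6 6 7 8 9 10
  row 11: 1 1 2 3 4 5 6 7 8 9 10 11
  row 12: 1 2 3 4 5 6 7 8 9 10 11 12

the unique w with this rank table is (9, 12, 7, 5, 11, 4, 10, 6, 3, 1, 8, 2).

|D(w)|=49, |Ess(w)|=12:

[(2, 8, 0), (2, 11, 1), (3, 6, 0), (5, 4, 0), (5, 6, 1), (5, 8, 2), (5, 10, 3), (7, 6, 2), (7, 8, 3), (8, 3, 0), (9, 2, 0), (11, 2, 1)]


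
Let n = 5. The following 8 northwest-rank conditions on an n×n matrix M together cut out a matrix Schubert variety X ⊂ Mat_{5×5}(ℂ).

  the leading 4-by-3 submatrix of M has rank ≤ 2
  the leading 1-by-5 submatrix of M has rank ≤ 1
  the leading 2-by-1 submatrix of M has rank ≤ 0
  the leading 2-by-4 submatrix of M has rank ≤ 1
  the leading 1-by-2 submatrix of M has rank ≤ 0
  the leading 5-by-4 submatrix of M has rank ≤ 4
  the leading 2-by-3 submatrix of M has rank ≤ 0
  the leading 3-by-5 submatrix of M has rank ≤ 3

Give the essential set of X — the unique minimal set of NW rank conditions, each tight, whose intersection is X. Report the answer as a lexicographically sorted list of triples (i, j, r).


Recovering R(i,j) via the rank-extension bound from the 8 conditions:

  0 0 0 1 1
  0 0 0 1 2
  1 1 1 2 3
  1 2 2 3 4
  1 2 3 4 5

second differences of R give the permutation w = (4, 5, 1, 2, 3).

Rothe diagram D(w) (6 cells), 1 SE-corner (essential condition):

[(2, 3, 0)]


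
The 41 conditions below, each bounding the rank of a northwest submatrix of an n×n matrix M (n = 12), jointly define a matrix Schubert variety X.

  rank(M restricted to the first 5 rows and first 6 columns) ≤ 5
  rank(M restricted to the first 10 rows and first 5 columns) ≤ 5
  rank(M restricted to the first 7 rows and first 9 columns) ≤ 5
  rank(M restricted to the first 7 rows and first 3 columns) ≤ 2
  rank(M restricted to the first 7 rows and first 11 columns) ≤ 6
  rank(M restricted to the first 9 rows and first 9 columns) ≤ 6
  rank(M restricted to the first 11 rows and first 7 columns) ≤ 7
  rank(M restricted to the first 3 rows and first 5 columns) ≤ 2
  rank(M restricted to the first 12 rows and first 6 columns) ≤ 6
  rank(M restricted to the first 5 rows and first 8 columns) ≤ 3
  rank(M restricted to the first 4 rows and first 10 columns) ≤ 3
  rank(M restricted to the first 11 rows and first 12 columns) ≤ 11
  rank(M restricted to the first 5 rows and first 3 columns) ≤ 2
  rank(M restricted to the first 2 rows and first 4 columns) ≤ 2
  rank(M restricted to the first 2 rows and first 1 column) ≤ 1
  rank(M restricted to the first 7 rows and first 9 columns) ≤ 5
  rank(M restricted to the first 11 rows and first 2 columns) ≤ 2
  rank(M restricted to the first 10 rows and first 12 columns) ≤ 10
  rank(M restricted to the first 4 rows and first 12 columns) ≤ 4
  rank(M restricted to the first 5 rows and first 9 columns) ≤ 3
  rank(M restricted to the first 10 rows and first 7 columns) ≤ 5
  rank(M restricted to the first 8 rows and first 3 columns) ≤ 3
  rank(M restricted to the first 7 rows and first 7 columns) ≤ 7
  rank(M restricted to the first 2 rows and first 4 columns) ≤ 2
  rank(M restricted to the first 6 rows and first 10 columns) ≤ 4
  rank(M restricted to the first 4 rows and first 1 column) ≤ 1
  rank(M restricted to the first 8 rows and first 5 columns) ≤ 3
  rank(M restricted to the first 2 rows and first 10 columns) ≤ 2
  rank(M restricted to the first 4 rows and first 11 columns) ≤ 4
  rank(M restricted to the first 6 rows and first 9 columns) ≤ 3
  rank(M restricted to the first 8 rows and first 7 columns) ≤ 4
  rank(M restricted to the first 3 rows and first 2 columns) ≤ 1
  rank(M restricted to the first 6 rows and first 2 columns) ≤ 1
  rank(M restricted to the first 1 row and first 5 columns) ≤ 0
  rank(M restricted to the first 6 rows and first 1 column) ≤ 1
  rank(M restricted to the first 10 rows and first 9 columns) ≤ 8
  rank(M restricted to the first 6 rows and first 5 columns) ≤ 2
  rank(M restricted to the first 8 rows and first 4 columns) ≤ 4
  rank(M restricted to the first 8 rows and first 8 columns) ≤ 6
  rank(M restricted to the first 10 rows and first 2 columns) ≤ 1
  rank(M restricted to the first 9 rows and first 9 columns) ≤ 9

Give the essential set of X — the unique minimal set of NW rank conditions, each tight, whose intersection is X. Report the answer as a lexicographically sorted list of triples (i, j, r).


The tightest implied rank at each (i,j), from the 41 conditions:

  R[1]: 0, 0, 0, 0, 0, 1, 1, 1, 1, 1, 1, 1
  R[2]: 1, 1, 1, 1, 1, 2, 2, 2, 2, 2, 2, 2
  R[3]: 1, 1, 2, 2, 2, 3, 3, 3, 3, 3, 3, 3
  R[4]: 1, 1, 2, 2, 2, 3, 3, 3, 3, 3, 4, 4
  R[5]: 1, 1, 2, 2, 2, 3, 3, 3, 3, 4, 5, 5
  R[6]: 1, 1, 2, 2, 2, 3, 3, 3, 3, 4, 5, 6
  R[7]: 1, 1, 2, 3, 3, 4, 4, 4, 4, 5, 6, 7
  R[8]: 1, 1, 2, 3, 3, 4, 4, 5, 5, 6, 7, 8
  R[9]: 1, 1, 2, 3, 4, 5, 5, 6, 6, 7, 8, 9
  R[10]: 1, 1, 2, 3, 4, 5, 5, 6, 7, 8, 9, 10
  R[11]: 1, 2, 3, 4, 5, 6, 6, 7, 8, 9, 10, 11
  R[12]: 1, 2, 3, 4, 5, 6, 7, 8, 9, 10, 11, 12

hence w(1..12) = (6, 1, 3, 11, 10, 12, 4, 8, 5, 9, 2, 7).

|D(w)|=32, |Ess(w)|=8:

[(1, 5, 0), (4, 10, 3), (6, 5, 2), (6, 9, 3), (8, 5, 3), (8, 7, 4), (10, 2, 1), (10, 7, 5)]


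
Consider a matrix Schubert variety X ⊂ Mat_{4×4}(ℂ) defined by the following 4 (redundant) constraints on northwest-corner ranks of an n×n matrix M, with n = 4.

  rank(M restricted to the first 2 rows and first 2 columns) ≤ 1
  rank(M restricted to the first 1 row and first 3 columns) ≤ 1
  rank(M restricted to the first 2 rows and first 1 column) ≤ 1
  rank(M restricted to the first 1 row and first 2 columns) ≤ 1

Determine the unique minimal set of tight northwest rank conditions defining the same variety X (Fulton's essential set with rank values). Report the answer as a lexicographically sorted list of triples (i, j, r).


Reconstructing r_w from the 4 given conditions:

  R[1]: 1  1  1  1
  R[2]: 1  1  2  2
  R[3]: 1  2  3  3
  R[4]: 1  2  3  4

the unique w with this rank table is (1, 3, 2, 4).

Fulton essential set (the sole Rothe cell):

[(2, 2, 1)]


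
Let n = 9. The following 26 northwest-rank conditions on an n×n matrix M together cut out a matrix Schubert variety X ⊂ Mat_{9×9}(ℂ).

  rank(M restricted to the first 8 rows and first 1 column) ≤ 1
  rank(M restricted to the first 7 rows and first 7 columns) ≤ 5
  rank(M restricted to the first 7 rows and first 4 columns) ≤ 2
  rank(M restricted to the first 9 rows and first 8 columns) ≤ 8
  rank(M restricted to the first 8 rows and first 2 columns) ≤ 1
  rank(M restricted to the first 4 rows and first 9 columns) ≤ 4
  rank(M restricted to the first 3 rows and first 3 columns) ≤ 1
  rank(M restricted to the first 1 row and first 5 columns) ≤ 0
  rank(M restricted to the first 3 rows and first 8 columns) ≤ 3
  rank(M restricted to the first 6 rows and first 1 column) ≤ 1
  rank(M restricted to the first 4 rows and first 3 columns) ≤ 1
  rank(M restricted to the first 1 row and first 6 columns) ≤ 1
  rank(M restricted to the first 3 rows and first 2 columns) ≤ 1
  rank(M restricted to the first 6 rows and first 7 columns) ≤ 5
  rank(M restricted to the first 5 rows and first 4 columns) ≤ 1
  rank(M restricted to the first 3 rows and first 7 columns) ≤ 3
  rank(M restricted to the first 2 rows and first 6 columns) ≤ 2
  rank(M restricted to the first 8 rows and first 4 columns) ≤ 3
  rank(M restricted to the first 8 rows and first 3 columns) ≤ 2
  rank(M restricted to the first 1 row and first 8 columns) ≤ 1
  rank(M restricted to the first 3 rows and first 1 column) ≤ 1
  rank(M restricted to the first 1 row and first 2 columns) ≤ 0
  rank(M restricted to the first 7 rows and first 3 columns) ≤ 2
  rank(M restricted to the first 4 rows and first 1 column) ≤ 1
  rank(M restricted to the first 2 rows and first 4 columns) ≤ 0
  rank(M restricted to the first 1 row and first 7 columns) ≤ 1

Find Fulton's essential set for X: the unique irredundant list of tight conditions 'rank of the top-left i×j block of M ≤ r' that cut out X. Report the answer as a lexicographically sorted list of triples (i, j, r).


Reconstructing r_w from the 26 given conditions:

  row 1: 0 | 0 | 0 | 0 | 0 | 1 | 1 | 1 | 1
  row 2: 0 | 0 | 0 | 0 | 1 | 2 | 2 | 2 | 2
  row 3: 1 | 1 | 1 | 1 | 2 | 3 | 3 | 3 | 3
  row 4: 1 | 1 | 1 | 1 | 2 | 3 | 4 | 4 | 4
  row 5: 1 | 1 | 1 | 1 | 2 | 3 | 4 | 5 | 5
  row 6: 1 | 1 | 2 | 2 | 3 | 4 | 5 | 6 | 6
  row 7: 1 | 1 | 2 | 2 | 3 | 4 | 5 | 6 | 7
  row 8: 1 | 1 | 2 | 3 | 4 | 5 | 6 | 7 | 8
  row 9: 1 | 2 | 3 | 4 | 5 | 6 | 7 | 8 | 9

giving w = (6, 5, 1, 7, 8, 3, 9, 4, 2) via Δ²R.

ℓ(w)=19; the 5 essential cells (i,j,r):

[(1, 5, 0), (2, 4, 0), (5, 4, 1), (7, 4, 2), (8, 2, 1)]


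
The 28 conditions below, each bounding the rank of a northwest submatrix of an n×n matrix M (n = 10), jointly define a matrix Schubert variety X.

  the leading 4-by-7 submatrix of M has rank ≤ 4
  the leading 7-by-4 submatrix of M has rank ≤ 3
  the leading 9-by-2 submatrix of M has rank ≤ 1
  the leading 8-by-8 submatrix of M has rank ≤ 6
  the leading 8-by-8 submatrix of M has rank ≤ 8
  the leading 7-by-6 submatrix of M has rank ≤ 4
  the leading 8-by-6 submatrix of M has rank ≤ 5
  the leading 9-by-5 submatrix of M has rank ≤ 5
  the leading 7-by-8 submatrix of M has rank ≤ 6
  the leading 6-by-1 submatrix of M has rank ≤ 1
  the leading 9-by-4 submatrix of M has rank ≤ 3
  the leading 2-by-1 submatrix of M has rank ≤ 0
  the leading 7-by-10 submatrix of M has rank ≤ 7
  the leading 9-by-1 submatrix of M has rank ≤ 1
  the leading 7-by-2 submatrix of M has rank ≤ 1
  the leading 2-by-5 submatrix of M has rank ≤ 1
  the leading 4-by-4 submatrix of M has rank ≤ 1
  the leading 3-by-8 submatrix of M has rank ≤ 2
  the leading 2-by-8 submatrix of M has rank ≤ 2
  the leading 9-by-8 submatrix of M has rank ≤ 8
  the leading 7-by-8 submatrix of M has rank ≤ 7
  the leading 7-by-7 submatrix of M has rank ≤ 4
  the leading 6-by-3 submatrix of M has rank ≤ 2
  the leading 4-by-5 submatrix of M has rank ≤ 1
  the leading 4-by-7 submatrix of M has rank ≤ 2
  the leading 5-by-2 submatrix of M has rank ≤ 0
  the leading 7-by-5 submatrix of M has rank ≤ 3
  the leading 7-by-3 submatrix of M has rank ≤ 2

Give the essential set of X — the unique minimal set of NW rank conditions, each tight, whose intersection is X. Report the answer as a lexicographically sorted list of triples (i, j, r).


Propagating the 28 rank bounds to every northwest block:

  0, 0, 1, 1, 1, 1, 1, 1, 1, 1
  0, 0, 1, 1, 1, 2, 2, 2, 2, 2
  0, 0, 1, 1, 1, 2, 2, 2, 3, 3
  0, 0, 1, 1, 1, 2, 2, 3, 4, 4
  0, 0, 1, 2, 2, 3, 3, 4, 5, 5
  1, 1, 2, 3, 3, 4, 4, 5, 6, 6
  1, 1, 2, 3, 3, 4, 4, 5, 6, 7
  1, 1, 2, 3, 4, 5, 5, 6, 7, 8
  1, 1, 2, 3, 4, 5, 6, 7, 8, 9
  1, 2, 3, 4, 5, 6, 7, 8, 9, 10

so w = (3, 6, 9, 8, 4, 1, 10, 5, 7, 2).

Fulton essential set (7 of the 24 Rothe cells):

[(3, 8, 2), (4, 5, 1), (4, 7, 2), (5, 2, 0), (7, 5, 3), (7, 7, 4), (9, 2, 1)]


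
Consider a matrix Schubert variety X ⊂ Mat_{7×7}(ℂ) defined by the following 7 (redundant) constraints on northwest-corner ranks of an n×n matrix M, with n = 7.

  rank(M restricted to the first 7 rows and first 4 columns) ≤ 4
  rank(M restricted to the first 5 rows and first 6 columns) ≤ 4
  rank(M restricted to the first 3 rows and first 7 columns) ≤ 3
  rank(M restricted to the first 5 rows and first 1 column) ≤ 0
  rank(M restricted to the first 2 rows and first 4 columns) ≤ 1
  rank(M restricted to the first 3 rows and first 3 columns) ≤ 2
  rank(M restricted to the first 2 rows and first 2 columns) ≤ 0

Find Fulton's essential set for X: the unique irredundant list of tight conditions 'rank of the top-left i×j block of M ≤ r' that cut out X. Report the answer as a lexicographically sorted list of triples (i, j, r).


Reconstructing r_w from the 7 given conditions:

  R[1]: 0, 0, 1, 1, 1, 1, 1
  R[2]: 0, 0, 1, 1, 2, 2, 2
  R[3]: 0, 1, 2, 2, 3, 3, 3
  R[4]: 0, 1, 2, 3, 4, 4, 4
  R[5]: 0, 1, 2, 3, 4, 4, 5
  R[6]: 1, 2, 3, 4, 5, 5, 6
  R[7]: 1, 2, 3, 4, 5, 6, 7

giving w = (3, 5, 2, 4, 7, 1, 6) via Δ²R.

D(w) has 9 cells with 4 SE-corners; essential set:

[(2, 2, 0), (2, 4, 1), (5, 1, 0), (5, 6, 4)]


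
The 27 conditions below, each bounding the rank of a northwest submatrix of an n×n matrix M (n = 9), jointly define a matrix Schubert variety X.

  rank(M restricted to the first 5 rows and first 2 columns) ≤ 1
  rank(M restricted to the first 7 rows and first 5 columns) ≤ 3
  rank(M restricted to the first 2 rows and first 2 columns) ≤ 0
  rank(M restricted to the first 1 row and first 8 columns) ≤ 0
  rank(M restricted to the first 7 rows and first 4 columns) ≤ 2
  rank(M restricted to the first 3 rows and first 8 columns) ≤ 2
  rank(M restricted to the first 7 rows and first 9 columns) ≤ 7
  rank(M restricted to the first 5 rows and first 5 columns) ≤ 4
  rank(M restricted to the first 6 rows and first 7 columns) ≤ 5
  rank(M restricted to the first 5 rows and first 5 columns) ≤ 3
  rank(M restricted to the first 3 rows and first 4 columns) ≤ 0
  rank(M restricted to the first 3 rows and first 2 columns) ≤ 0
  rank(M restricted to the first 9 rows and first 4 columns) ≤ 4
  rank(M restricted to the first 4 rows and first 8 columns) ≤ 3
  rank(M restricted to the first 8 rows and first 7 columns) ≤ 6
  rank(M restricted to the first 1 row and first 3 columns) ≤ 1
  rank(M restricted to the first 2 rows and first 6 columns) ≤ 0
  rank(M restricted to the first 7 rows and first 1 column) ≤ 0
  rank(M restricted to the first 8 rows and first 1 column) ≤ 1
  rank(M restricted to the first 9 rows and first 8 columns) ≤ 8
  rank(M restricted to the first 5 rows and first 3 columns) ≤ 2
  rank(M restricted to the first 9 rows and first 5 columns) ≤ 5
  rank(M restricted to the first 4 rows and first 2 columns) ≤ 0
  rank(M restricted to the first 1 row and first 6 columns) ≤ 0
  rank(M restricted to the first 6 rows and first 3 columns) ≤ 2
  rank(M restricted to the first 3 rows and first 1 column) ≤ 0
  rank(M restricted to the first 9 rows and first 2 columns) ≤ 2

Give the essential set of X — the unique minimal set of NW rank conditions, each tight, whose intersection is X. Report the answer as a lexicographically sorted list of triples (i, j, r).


Reconstructing r_w from the 27 given conditions:

  row 1: 0 | 0 | 0 | 0 | 0 | 0 | 0 | 0 | 1
  row 2: 0 | 0 | 0 | 0 | 0 | 0 | 1 | 1 | 2
  row 3: 0 | 0 | 0 | 0 | 1 | 1 | 2 | 2 | 3
  row 4: 0 | 0 | 1 | 1 | 2 | 2 | 3 | 3 | 4
  row 5: 0 | 1 | 2 | 2 | 3 | 3 | 4 | 4 | 5
  row 6: 0 | 1 | 2 | 2 | 3 | 4 | 5 | 5 | 6
  row 7: 0 | 1 | 2 | 2 | 3 | 4 | 5 | 6 | 7
  row 8: 1 | 2 | 3 | 3 | 4 | 5 | 6 | 7 | 8
  row 9: 1 | 2 | 3 | 4 | 5 | 6 | 7 | 8 | 9

hence w(1..9) = (9, 7, 5, 3, 2, 6, 8, 1, 4).

ℓ(w)=25; the 6 essential cells (i,j,r):

[(1, 8, 0), (2, 6, 0), (3, 4, 0), (4, 2, 0), (7, 1, 0), (7, 4, 2)]


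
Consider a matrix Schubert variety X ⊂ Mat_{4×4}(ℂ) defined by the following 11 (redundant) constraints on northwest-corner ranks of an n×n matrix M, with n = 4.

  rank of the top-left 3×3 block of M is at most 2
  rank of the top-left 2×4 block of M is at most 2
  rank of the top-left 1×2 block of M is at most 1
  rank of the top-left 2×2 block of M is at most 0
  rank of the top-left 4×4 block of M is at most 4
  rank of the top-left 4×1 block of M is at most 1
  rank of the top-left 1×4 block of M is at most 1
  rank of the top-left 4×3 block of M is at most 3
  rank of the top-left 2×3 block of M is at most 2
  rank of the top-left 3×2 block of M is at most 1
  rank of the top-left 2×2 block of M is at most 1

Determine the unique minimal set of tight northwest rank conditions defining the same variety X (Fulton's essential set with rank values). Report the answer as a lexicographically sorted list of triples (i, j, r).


Recovering R(i,j) via the rank-extension bound from the 11 conditions:

  i=1: 0 | 0 | 1 | 1
  i=2: 0 | 0 | 1 | 2
  i=3: 1 | 1 | 2 | 3
  i=4: 1 | 2 | 3 | 4

so w = (3, 4, 1, 2).

Rothe diagram D(w) (4 cells), 1 SE-corner (essential condition):

[(2, 2, 0)]


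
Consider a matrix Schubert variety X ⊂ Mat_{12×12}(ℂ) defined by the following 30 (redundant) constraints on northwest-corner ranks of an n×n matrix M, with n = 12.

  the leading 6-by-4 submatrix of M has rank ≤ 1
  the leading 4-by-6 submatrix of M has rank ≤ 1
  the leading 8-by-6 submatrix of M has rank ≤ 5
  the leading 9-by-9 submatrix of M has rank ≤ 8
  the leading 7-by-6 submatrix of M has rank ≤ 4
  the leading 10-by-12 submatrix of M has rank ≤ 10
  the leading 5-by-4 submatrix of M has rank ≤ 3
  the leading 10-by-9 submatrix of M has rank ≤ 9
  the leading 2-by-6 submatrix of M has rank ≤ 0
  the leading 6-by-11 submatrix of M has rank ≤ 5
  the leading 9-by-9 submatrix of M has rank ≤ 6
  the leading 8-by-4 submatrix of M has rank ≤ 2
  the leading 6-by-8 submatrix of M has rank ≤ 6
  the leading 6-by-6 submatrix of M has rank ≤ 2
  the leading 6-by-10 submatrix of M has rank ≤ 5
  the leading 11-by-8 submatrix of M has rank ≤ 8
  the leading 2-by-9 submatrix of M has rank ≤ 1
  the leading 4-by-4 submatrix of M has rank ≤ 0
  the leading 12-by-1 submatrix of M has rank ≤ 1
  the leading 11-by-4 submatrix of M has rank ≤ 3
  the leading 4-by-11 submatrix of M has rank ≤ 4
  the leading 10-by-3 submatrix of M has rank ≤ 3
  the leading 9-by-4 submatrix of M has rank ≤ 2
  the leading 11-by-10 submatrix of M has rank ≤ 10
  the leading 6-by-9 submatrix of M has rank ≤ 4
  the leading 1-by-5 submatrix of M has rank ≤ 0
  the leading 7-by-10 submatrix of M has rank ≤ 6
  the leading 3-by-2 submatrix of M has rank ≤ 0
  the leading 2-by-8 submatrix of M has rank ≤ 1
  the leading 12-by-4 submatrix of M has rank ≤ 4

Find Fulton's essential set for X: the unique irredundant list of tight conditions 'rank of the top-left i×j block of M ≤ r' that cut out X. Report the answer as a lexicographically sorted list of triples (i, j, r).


Recovering R(i,j) via the rank-extension bound from the 30 conditions:

  i=1: 0 | 0 | 0 | 0 | 0 | 0 | 1 | 1 | 1 | 1 | 1 | 1
  i=2: 0 | 0 | 0 | 0 | 0 | 0 | 1 | 1 | 1 | 2 | 2 | 2
  i=3: 0 | 0 | 0 | 0 | 1 | 1 | 2 | 2 | 2 | 3 | 3 | 3
  i=4: 0 | 0 | 0 | 0 | 1 | 1 | 2 | 3 | 3 | 4 | 4 | 4
  i=5: 1 | 1 | 1 | 1 | 2 | 2 | 3 | 4 | 4 | 5 | 5 | 5
  i=6: 1 | 1 | 1 | 1 | 2 | 2 | 3 | 4 | 4 | 5 | 5 | 6
  i=7: 1 | 2 | 2 | 2 | 3 | 3 | 4 | 5 | 5 | 6 | 6 | 7
  i=8: 1 | 2 | 2 | 2 | 3 | 4 | 5 | 6 | 6 | 7 | 7 | 8
  i=9: 1 | 2 | 2 | 2 | 3 | 4 | 5 | 6 | 6 | 7 | 8 | 9
  i=10: 1 | 2 | 3 | 3 | 4 | 5 | 6 | 7 | 7 | 8 | 9 | 10
  i=11: 1 | 2 | 3 | 3 | 4 | 5 | 6 | 7 | 8 | 9 | 10 | 11
  i=12: 1 | 2 | 3 | 4 | 5 | 6 | 7 | 8 | 9 | 10 | 11 | 12

reading off 1-entries of Δ²R: w = (7, 10, 5, 8, 1, 12, 2, 6, 11, 3, 9, 4).

11 SE-corners of the 35-cell Rothe diagram give Ess(w):

[(2, 6, 0), (2, 9, 1), (4, 4, 0), (4, 6, 1), (6, 4, 1), (6, 6, 2), (6, 9, 4), (6, 11, 5), (9, 4, 2), (9, 9, 6), (11, 4, 3)]
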